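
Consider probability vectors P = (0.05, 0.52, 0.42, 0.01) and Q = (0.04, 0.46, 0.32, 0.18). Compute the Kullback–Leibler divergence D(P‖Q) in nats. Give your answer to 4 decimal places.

0.1602 nats

D(P‖Q) = Σ p·ln(p/q).
  0.05·ln(0.05/0.04) = 0.01116
  0.52·ln(0.52/0.46) = 0.06375
  0.42·ln(0.42/0.32) = 0.11421
  0.01·ln(0.01/0.18) = -0.02890
D(P‖Q) = 0.1602 nats.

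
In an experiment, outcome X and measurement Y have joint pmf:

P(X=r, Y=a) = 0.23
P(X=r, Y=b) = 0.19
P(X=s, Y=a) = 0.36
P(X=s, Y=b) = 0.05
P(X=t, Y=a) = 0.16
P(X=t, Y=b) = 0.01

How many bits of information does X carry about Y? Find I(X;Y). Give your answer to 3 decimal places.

0.120 bits

Marginals: p(X) = (0.4200, 0.4100, 0.1700), p(Y) = (0.7500, 0.2500).
I(X;Y) = H(X) + H(Y) − H(X,Y).
H(X) = 1.4876, H(Y) = 0.8113, H(X,Y) = 2.1791.
I(X;Y) = 1.4876 + 0.8113 − 2.1791 = 0.120 bits.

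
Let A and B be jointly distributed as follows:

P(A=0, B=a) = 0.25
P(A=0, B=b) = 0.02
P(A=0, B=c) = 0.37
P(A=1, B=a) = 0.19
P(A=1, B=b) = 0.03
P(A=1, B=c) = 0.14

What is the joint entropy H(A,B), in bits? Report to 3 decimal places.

H(A,B) = −Σ p(x,y)·log₂ p(x,y) over all 6 cells.
  cell (0,a): −0.25·log₂0.25 = 0.5000
  cell (0,b): −0.02·log₂0.02 = 0.1129
  cell (0,c): −0.37·log₂0.37 = 0.5307
  cell (1,a): −0.19·log₂0.19 = 0.4552
  cell (1,b): −0.03·log₂0.03 = 0.1518
  cell (1,c): −0.14·log₂0.14 = 0.3971
Sum = 2.148 bits.

2.148 bits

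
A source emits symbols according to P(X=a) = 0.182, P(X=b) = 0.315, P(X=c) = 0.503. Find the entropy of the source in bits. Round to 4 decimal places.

1.4710 bits

H(X) = −Σ p·log₂ p.
  −(0.182)·log₂(0.182) = 0.44735
  −(0.315)·log₂(0.315) = 0.52497
  −(0.503)·log₂(0.503) = 0.49866
Sum: 0.44735 + 0.52497 + 0.49866 = 1.4710 bits.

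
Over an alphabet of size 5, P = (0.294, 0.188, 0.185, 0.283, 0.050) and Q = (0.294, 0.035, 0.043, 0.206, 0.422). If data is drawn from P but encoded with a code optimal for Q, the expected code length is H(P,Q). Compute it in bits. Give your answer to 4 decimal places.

H(P,Q) = −Σ p·log₂ q.
  −0.294·log₂(0.294) = 0.51924
  −0.188·log₂(0.035) = 0.90926
  −0.185·log₂(0.043) = 0.83981
  −0.283·log₂(0.206) = 0.64504
  −0.050·log₂(0.422) = 0.06223
H(P,Q) = 2.9756 bits.

2.9756 bits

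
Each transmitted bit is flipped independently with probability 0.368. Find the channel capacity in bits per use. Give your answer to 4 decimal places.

0.0509 bits

Binary symmetric channel: C = 1 − h₂(ε) where h₂ is the binary entropy function.
h₂(0.368) = −0.368·log₂0.368 − 0.632·log₂0.632 = 0.9491.
C = 1 − 0.9491 = 0.0509 bits per channel use.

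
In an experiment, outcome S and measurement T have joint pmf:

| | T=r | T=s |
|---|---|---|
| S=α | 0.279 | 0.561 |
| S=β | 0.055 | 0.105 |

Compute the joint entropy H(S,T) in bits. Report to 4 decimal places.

H(S,T) = −Σ p(x,y)·log₂ p(x,y) over all 4 cells.
  cell (α,r): −0.279·log₂0.279 = 0.51382
  cell (α,s): −0.561·log₂0.561 = 0.46783
  cell (β,r): −0.055·log₂0.055 = 0.23014
  cell (β,s): −0.105·log₂0.105 = 0.34141
Sum = 1.5532 bits.

1.5532 bits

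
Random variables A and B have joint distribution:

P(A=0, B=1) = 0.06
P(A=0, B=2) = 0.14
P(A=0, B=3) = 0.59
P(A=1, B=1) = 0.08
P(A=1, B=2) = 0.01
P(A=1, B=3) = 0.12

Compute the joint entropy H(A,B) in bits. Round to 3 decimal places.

1.815 bits

H(A,B) = −Σ p(x,y)·log₂ p(x,y) over all 6 cells.
  cell (0,1): −0.06·log₂0.06 = 0.2435
  cell (0,2): −0.14·log₂0.14 = 0.3971
  cell (0,3): −0.59·log₂0.59 = 0.4491
  cell (1,1): −0.08·log₂0.08 = 0.2915
  cell (1,2): −0.01·log₂0.01 = 0.0664
  cell (1,3): −0.12·log₂0.12 = 0.3671
Sum = 1.815 bits.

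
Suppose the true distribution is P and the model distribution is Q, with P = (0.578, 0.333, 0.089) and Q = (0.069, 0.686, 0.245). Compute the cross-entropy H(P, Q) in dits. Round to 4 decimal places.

0.7800 dits

H(P,Q) = −Σ p·log₁₀ q.
  −0.578·log₁₀(0.069) = 0.67115
  −0.333·log₁₀(0.686) = 0.05450
  −0.089·log₁₀(0.245) = 0.05436
H(P,Q) = 0.7800 dits.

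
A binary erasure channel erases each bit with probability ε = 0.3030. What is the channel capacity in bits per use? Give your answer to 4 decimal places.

Binary erasure channel: capacity C = 1 − ε.
C = 1 − 0.3030 = 0.6970 bits per channel use.

0.6970 bits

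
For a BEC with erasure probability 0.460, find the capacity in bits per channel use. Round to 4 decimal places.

Binary erasure channel: capacity C = 1 − ε.
C = 1 − 0.460 = 0.5400 bits per channel use.

0.5400 bits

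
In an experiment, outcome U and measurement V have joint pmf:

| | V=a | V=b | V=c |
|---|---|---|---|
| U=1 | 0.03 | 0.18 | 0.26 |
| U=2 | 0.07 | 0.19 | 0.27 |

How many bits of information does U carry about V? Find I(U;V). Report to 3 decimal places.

0.010 bits

Marginals: p(U) = (0.4700, 0.5300), p(V) = (0.1000, 0.3700, 0.5300).
I(U;V) = H(U) + H(V) − H(U,V).
H(U) = 0.9974, H(V) = 1.3484, H(U,V) = 2.3362.
I(U;V) = 0.9974 + 1.3484 − 2.3362 = 0.010 bits.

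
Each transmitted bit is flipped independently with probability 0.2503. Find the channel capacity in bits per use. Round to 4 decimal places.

0.1882 bits

Binary symmetric channel: C = 1 − h₂(ε) where h₂ is the binary entropy function.
h₂(0.2503) = −0.2503·log₂0.2503 − 0.7497·log₂0.7497 = 0.8118.
C = 1 − 0.8118 = 0.1882 bits per channel use.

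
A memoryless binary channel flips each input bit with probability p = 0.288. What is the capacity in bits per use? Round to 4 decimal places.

Binary symmetric channel: C = 1 − h₂(ε) where h₂ is the binary entropy function.
h₂(0.288) = −0.288·log₂0.288 − 0.712·log₂0.712 = 0.8661.
C = 1 − 0.8661 = 0.1339 bits per channel use.

0.1339 bits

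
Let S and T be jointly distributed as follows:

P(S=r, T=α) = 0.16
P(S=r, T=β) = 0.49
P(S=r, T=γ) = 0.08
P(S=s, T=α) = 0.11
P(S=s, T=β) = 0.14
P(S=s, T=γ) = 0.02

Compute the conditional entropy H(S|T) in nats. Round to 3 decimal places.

0.566 nats

Marginals: p(S) = (0.7300, 0.2700), p(T) = (0.2700, 0.6300, 0.1000).
H(S|T) = Σ p(T) · H(S|T=·).
  T=α: p=0.2700, H(S|T=α) = 0.6759
  T=β: p=0.6300, H(S|T=β) = 0.5297
  T=γ: p=0.1000, H(S|T=γ) = 0.5004
Weighted sum = 0.566 nats.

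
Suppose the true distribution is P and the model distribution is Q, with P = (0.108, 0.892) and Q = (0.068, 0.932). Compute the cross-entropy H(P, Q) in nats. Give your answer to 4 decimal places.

H(P,Q) = −Σ p·ln q.
  −0.108·ln(0.068) = 0.29033
  −0.892·ln(0.932) = 0.06282
H(P,Q) = 0.3531 nats.

0.3531 nats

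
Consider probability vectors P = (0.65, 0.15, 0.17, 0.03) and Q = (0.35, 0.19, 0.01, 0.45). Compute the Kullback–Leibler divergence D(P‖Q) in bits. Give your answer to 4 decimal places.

1.1070 bits

D(P‖Q) = Σ p·log₂(p/q).
  0.65·log₂(0.65/0.35) = 0.58051
  0.15·log₂(0.15/0.19) = -0.05116
  0.17·log₂(0.17/0.01) = 0.69487
  0.03·log₂(0.03/0.45) = -0.11721
D(P‖Q) = 1.1070 bits.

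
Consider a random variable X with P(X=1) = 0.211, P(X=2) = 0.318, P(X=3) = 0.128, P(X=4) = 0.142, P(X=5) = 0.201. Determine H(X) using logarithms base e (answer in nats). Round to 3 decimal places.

1.555 nats

H(X) = −Σ p·ln p.
  −(0.211)·ln(0.211) = 0.3283
  −(0.318)·ln(0.318) = 0.3643
  −(0.128)·ln(0.128) = 0.2631
  −(0.142)·ln(0.142) = 0.2772
  −(0.201)·ln(0.201) = 0.3225
Sum: 0.3283 + 0.3643 + 0.2631 + 0.2772 + 0.3225 = 1.555 nats.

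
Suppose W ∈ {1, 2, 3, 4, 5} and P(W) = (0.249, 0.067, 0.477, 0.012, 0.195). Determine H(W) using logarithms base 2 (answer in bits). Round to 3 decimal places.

H(W) = −Σ p·log₂ p.
  −(0.249)·log₂(0.249) = 0.4994
  −(0.067)·log₂(0.067) = 0.2613
  −(0.477)·log₂(0.477) = 0.5094
  −(0.012)·log₂(0.012) = 0.0766
  −(0.195)·log₂(0.195) = 0.4599
Sum: 0.4994 + 0.2613 + 0.5094 + 0.0766 + 0.4599 = 1.807 bits.

1.807 bits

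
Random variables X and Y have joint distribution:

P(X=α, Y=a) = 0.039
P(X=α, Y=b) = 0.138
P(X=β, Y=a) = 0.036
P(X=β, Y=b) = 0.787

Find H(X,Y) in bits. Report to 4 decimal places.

1.0214 bits

H(X,Y) = −Σ p(x,y)·log₂ p(x,y) over all 4 cells.
  cell (α,a): −0.039·log₂0.039 = 0.18253
  cell (α,b): −0.138·log₂0.138 = 0.39430
  cell (β,a): −0.036·log₂0.036 = 0.17265
  cell (β,b): −0.787·log₂0.787 = 0.27196
Sum = 1.0214 bits.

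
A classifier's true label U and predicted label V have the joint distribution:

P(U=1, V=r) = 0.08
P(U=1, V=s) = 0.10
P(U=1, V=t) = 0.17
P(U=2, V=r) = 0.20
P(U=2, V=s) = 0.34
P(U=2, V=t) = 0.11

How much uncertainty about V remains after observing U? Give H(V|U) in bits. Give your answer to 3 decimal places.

Marginals: p(U) = (0.3500, 0.6500), p(V) = (0.2800, 0.4400, 0.2800).
H(V|U) = Σ p(U) · H(V|U=·).
  U=1: p=0.3500, H(V|U=1) = 1.5091
  U=2: p=0.6500, H(V|U=2) = 1.4460
Weighted sum = 1.468 bits.

1.468 bits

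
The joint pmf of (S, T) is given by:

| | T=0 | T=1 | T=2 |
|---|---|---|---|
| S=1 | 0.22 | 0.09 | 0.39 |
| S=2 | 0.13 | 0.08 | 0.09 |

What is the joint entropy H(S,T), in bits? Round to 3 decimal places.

H(S,T) = −Σ p(x,y)·log₂ p(x,y) over all 6 cells.
  cell (1,0): −0.22·log₂0.22 = 0.4806
  cell (1,1): −0.09·log₂0.09 = 0.3127
  cell (1,2): −0.39·log₂0.39 = 0.5298
  cell (2,0): −0.13·log₂0.13 = 0.3826
  cell (2,1): −0.08·log₂0.08 = 0.2915
  cell (2,2): −0.09·log₂0.09 = 0.3127
Sum = 2.310 bits.

2.310 bits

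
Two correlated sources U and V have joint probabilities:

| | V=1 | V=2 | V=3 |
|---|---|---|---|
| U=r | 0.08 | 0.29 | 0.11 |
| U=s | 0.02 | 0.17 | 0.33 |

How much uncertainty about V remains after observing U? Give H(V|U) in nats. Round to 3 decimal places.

0.857 nats

Chain rule: H(V|U) = H(U,V) − H(U).
Marginals: p(U) = (0.4800, 0.5200), p(V) = (0.1000, 0.4600, 0.4400).
H(U,V) = 1.5492 nats; H(U) = 0.6923 nats.
H(V|U) = 1.5492 − 0.6923 = 0.857 nats.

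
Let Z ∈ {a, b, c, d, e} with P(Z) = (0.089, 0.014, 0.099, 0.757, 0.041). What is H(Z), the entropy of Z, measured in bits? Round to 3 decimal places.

1.220 bits

H(Z) = −Σ p·log₂ p.
  −(0.089)·log₂(0.089) = 0.3106
  −(0.014)·log₂(0.014) = 0.0862
  −(0.099)·log₂(0.099) = 0.3303
  −(0.757)·log₂(0.757) = 0.3040
  −(0.041)·log₂(0.041) = 0.1889
Sum: 0.3106 + 0.0862 + 0.3303 + 0.3040 + 0.1889 = 1.220 bits.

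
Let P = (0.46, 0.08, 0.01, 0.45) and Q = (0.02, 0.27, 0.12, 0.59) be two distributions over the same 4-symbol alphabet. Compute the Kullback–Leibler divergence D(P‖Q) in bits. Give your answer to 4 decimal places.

1.7287 bits

D(P‖Q) = Σ p·log₂(p/q).
  0.46·log₂(0.46/0.02) = 2.08084
  0.08·log₂(0.08/0.27) = -0.14039
  0.01·log₂(0.01/0.12) = -0.03585
  0.45·log₂(0.45/0.59) = -0.17586
D(P‖Q) = 1.7287 bits.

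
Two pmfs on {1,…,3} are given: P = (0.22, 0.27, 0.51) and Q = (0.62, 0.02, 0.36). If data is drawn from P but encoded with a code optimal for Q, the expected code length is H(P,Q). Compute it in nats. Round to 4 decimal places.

H(P,Q) = −Σ p·ln q.
  −0.22·ln(0.62) = 0.10517
  −0.27·ln(0.02) = 1.05625
  −0.51·ln(0.36) = 0.52104
H(P,Q) = 1.6825 nats.

1.6825 nats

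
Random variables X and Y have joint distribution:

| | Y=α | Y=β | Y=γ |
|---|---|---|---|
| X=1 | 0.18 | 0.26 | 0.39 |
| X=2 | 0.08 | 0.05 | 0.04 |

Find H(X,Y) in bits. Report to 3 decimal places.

2.174 bits

H(X,Y) = −Σ p(x,y)·log₂ p(x,y) over all 6 cells.
  cell (1,α): −0.18·log₂0.18 = 0.4453
  cell (1,β): −0.26·log₂0.26 = 0.5053
  cell (1,γ): −0.39·log₂0.39 = 0.5298
  cell (2,α): −0.08·log₂0.08 = 0.2915
  cell (2,β): −0.05·log₂0.05 = 0.2161
  cell (2,γ): −0.04·log₂0.04 = 0.1858
Sum = 2.174 bits.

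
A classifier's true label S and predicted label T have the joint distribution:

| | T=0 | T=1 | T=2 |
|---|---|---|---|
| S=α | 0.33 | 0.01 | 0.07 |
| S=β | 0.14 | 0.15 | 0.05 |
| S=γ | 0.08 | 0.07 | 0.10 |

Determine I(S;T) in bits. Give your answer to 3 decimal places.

0.220 bits

Marginals: p(S) = (0.4100, 0.3400, 0.2500), p(T) = (0.5500, 0.2300, 0.2200).
I(S;T) = H(S) + H(T) − H(S,T).
H(S) = 1.5566, H(T) = 1.4426, H(S,T) = 2.7788.
I(S;T) = 1.5566 + 1.4426 − 2.7788 = 0.220 bits.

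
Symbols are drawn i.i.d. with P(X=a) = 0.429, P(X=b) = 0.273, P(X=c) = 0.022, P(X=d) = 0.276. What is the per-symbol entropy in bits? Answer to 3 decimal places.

1.669 bits

H(X) = −Σ p·log₂ p.
  −(0.429)·log₂(0.429) = 0.5238
  −(0.273)·log₂(0.273) = 0.5113
  −(0.022)·log₂(0.022) = 0.1211
  −(0.276)·log₂(0.276) = 0.5126
Sum: 0.5238 + 0.5113 + 0.1211 + 0.5126 = 1.669 bits.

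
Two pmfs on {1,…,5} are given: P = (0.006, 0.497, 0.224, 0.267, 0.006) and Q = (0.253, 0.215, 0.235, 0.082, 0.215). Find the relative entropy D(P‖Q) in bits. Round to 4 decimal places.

0.9767 bits

D(P‖Q) = Σ p·log₂(p/q).
  0.006·log₂(0.006/0.253) = -0.03239
  0.497·log₂(0.497/0.215) = 0.60083
  0.224·log₂(0.224/0.235) = -0.01549
  0.267·log₂(0.267/0.082) = 0.45474
  0.006·log₂(0.006/0.215) = -0.03098
D(P‖Q) = 0.9767 bits.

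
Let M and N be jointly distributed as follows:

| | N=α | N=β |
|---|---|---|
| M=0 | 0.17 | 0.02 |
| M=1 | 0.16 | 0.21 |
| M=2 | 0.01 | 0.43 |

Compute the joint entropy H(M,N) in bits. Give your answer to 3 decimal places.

H(M,N) = −Σ p(x,y)·log₂ p(x,y) over all 6 cells.
  cell (0,α): −0.17·log₂0.17 = 0.4346
  cell (0,β): −0.02·log₂0.02 = 0.1129
  cell (1,α): −0.16·log₂0.16 = 0.4230
  cell (1,β): −0.21·log₂0.21 = 0.4728
  cell (2,α): −0.01·log₂0.01 = 0.0664
  cell (2,β): −0.43·log₂0.43 = 0.5236
Sum = 2.033 bits.

2.033 bits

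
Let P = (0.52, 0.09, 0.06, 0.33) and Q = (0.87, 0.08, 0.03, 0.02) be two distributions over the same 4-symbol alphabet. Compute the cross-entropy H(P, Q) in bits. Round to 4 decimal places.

H(P,Q) = −Σ p·log₂ q.
  −0.52·log₂(0.87) = 0.10447
  −0.09·log₂(0.08) = 0.32795
  −0.06·log₂(0.03) = 0.30353
  −0.33·log₂(0.02) = 1.86247
H(P,Q) = 2.5984 bits.

2.5984 bits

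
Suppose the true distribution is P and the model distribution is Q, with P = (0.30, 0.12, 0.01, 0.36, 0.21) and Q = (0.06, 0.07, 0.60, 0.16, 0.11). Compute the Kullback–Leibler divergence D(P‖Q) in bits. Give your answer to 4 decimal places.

D(P‖Q) = Σ p·log₂(p/q).
  0.30·log₂(0.30/0.06) = 0.69658
  0.12·log₂(0.12/0.07) = 0.09331
  0.01·log₂(0.01/0.60) = -0.05907
  0.36·log₂(0.36/0.16) = 0.42117
  0.21·log₂(0.21/0.11) = 0.19591
D(P‖Q) = 1.3479 bits.

1.3479 bits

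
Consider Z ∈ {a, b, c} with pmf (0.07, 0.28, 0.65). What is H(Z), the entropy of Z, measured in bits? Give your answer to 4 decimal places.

1.1867 bits

H(Z) = −Σ p·log₂ p.
  −(0.07)·log₂(0.07) = 0.26856
  −(0.28)·log₂(0.28) = 0.51422
  −(0.65)·log₂(0.65) = 0.40397
Sum: 0.26856 + 0.51422 + 0.40397 = 1.1867 bits.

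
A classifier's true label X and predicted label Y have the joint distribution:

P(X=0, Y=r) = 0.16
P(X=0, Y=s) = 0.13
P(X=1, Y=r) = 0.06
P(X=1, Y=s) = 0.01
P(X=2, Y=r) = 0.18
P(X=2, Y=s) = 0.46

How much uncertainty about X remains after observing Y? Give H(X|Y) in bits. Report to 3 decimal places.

1.105 bits

Marginals: p(X) = (0.2900, 0.0700, 0.6400), p(Y) = (0.4000, 0.6000).
H(X|Y) = Σ p(Y) · H(X|Y=·).
  Y=r: p=0.4000, H(X|Y=r) = 1.4577
  Y=s: p=0.6000, H(X|Y=s) = 0.8704
Weighted sum = 1.105 bits.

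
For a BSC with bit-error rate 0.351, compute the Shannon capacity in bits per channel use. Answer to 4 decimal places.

Binary symmetric channel: C = 1 − h₂(ε) where h₂ is the binary entropy function.
h₂(0.351) = −0.351·log₂0.351 − 0.649·log₂0.649 = 0.9350.
C = 1 − 0.9350 = 0.0650 bits per channel use.

0.0650 bits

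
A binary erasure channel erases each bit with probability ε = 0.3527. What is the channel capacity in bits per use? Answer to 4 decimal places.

Binary erasure channel: capacity C = 1 − ε.
C = 1 − 0.3527 = 0.6473 bits per channel use.

0.6473 bits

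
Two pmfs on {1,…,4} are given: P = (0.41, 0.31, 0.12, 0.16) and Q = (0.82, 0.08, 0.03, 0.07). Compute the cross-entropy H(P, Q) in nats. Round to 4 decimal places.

H(P,Q) = −Σ p·ln q.
  −0.41·ln(0.82) = 0.08136
  −0.31·ln(0.08) = 0.78298
  −0.12·ln(0.03) = 0.42079
  −0.16·ln(0.07) = 0.42548
H(P,Q) = 1.7106 nats.

1.7106 nats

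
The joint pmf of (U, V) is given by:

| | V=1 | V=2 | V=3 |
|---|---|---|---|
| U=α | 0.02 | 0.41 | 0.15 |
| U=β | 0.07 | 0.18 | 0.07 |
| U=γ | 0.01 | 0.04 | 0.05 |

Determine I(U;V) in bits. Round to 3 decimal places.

Marginals: p(U) = (0.5800, 0.3200, 0.1000), p(V) = (0.1000, 0.6300, 0.2700).
I(U;V) = H(U) + H(V) − H(U,V).
H(U) = 1.3140, H(V) = 1.2622, H(U,V) = 2.5015.
I(U;V) = 1.3140 + 1.2622 − 2.5015 = 0.075 bits.

0.075 bits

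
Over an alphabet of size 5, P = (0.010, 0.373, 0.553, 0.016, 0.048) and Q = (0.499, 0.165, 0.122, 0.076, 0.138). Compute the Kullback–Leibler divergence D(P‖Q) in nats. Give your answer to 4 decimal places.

1.0253 nats

D(P‖Q) = Σ p·ln(p/q).
  0.010·ln(0.010/0.499) = -0.03910
  0.373·ln(0.373/0.165) = 0.30423
  0.553·ln(0.553/0.122) = 0.83577
  0.016·ln(0.016/0.076) = -0.02493
  0.048·ln(0.048/0.138) = -0.05069
D(P‖Q) = 1.0253 nats.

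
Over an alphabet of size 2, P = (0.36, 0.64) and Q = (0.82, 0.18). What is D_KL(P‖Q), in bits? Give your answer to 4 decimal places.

0.7437 bits

D(P‖Q) = Σ p·log₂(p/q).
  0.36·log₂(0.36/0.82) = -0.42755
  0.64·log₂(0.64/0.18) = 1.17125
D(P‖Q) = 0.7437 bits.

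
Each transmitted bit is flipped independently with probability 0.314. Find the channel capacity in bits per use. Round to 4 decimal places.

Binary symmetric channel: C = 1 − h₂(ε) where h₂ is the binary entropy function.
h₂(0.314) = −0.314·log₂0.314 − 0.686·log₂0.686 = 0.8977.
C = 1 − 0.8977 = 0.1023 bits per channel use.

0.1023 bits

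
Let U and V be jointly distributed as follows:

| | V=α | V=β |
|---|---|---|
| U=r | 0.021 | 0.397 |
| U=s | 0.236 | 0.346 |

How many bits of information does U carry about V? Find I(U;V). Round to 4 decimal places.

Marginals: p(U) = (0.4180, 0.5820), p(V) = (0.2570, 0.7430).
I(U;V) = H(U) + H(V) − H(U,V).
H(U) = 0.9805, H(V) = 0.8222, H(U,V) = 1.6676.
I(U;V) = 0.9805 + 0.8222 − 1.6676 = 0.1351 bits.

0.1351 bits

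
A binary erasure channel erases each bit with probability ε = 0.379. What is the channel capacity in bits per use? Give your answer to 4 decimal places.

0.6210 bits

Binary erasure channel: capacity C = 1 − ε.
C = 1 − 0.379 = 0.6210 bits per channel use.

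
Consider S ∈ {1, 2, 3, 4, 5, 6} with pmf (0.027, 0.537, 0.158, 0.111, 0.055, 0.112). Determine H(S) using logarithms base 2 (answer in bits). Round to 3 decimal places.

H(S) = −Σ p·log₂ p.
  −(0.027)·log₂(0.027) = 0.1407
  −(0.537)·log₂(0.537) = 0.4817
  −(0.158)·log₂(0.158) = 0.4206
  −(0.111)·log₂(0.111) = 0.3520
  −(0.055)·log₂(0.055) = 0.2301
  −(0.112)·log₂(0.112) = 0.3537
Sum: 0.1407 + 0.4817 + 0.4206 + 0.3520 + 0.2301 + 0.3537 = 1.979 bits.

1.979 bits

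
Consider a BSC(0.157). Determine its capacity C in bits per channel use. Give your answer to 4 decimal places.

Binary symmetric channel: C = 1 − h₂(ε) where h₂ is the binary entropy function.
h₂(0.157) = −0.157·log₂0.157 − 0.843·log₂0.843 = 0.6271.
C = 1 − 0.6271 = 0.3729 bits per channel use.

0.3729 bits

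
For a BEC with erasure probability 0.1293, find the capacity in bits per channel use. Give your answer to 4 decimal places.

0.8707 bits

Binary erasure channel: capacity C = 1 − ε.
C = 1 − 0.1293 = 0.8707 bits per channel use.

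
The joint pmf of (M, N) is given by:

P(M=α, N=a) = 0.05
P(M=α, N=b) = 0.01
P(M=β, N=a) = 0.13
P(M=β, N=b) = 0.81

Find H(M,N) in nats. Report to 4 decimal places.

0.6318 nats

H(M,N) = −Σ p(x,y)·ln p(x,y) over all 4 cells.
  cell (α,a): −0.05·ln0.05 = 0.14979
  cell (α,b): −0.01·ln0.01 = 0.04605
  cell (β,a): −0.13·ln0.13 = 0.26523
  cell (β,b): −0.81·ln0.81 = 0.17068
Sum = 0.6318 nats.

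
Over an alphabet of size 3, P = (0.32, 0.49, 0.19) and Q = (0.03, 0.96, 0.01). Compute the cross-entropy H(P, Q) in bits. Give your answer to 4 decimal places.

H(P,Q) = −Σ p·log₂ q.
  −0.32·log₂(0.03) = 1.61885
  −0.49·log₂(0.96) = 0.02886
  −0.19·log₂(0.01) = 1.26233
H(P,Q) = 2.9100 bits.

2.9100 bits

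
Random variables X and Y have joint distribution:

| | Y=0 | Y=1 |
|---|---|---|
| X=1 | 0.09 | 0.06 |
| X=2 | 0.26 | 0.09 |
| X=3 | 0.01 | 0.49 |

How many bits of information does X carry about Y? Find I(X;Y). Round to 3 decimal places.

Marginals: p(X) = (0.1500, 0.3500, 0.5000), p(Y) = (0.3600, 0.6400).
I(X;Y) = Σ p(x,y)·log₂[p(x,y)/(p(x)p(y))].
  (1,0): 0.09·log₂(1.6667) = 0.0663
  (1,1): 0.06·log₂(0.6250) = -0.0407
  (2,0): 0.26·log₂(2.0635) = 0.2717
  (2,1): 0.09·log₂(0.4018) = -0.1184
  (3,0): 0.01·log₂(0.0556) = -0.0417
  (3,1): 0.49·log₂(1.5312) = 0.3012
Sum = 0.438 bits.

0.438 bits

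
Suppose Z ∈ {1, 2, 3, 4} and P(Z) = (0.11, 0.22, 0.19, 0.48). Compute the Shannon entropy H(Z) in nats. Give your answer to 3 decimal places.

H(Z) = −Σ p·ln p.
  −(0.11)·ln(0.11) = 0.2428
  −(0.22)·ln(0.22) = 0.3331
  −(0.19)·ln(0.19) = 0.3155
  −(0.48)·ln(0.48) = 0.3523
Sum: 0.2428 + 0.3331 + 0.3155 + 0.3523 = 1.244 nats.

1.244 nats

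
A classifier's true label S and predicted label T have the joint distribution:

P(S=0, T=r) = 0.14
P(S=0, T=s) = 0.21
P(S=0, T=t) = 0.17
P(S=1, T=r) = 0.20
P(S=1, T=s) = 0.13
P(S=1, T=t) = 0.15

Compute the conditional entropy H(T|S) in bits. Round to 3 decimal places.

Chain rule: H(T|S) = H(S,T) − H(S).
Marginals: p(S) = (0.5200, 0.4800), p(T) = (0.3400, 0.3400, 0.3200).
H(S,T) = 2.5621 bits; H(S) = 0.9988 bits.
H(T|S) = 2.5621 − 0.9988 = 1.563 bits.

1.563 bits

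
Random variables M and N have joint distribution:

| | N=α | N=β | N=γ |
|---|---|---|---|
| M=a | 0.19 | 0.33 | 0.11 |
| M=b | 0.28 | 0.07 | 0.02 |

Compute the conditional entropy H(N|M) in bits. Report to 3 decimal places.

1.278 bits

Marginals: p(M) = (0.6300, 0.3700), p(N) = (0.4700, 0.4000, 0.1300).
H(N|M) = Σ p(M) · H(N|M=·).
  M=a: p=0.6300, H(N|M=a) = 1.4498
  M=b: p=0.3700, H(N|M=b) = 0.9863
Weighted sum = 1.278 bits.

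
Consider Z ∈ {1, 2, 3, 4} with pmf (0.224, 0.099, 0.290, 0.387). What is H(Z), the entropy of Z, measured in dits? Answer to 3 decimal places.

H(Z) = −Σ p·log₁₀ p.
  −(0.224)·log₁₀(0.224) = 0.1455
  −(0.099)·log₁₀(0.099) = 0.0994
  −(0.290)·log₁₀(0.290) = 0.1559
  −(0.387)·log₁₀(0.387) = 0.1596
Sum: 0.1455 + 0.0994 + 0.1559 + 0.1596 = 0.560 dits.

0.560 dits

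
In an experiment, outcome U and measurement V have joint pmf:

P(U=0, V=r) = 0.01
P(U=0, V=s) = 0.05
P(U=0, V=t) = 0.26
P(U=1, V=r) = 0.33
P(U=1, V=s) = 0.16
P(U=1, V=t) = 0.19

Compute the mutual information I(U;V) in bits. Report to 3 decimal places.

0.231 bits

Marginals: p(U) = (0.3200, 0.6800), p(V) = (0.3400, 0.2100, 0.4500).
I(U;V) = H(U) + H(V) − H(U,V).
H(U) = 0.9044, H(V) = 1.5204, H(U,V) = 2.1939.
I(U;V) = 0.9044 + 1.5204 − 2.1939 = 0.231 bits.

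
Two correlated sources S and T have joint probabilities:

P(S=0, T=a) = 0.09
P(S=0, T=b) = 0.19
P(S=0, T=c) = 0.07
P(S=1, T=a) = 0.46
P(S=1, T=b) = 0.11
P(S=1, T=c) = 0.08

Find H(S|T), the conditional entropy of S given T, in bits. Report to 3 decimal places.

Marginals: p(S) = (0.3500, 0.6500), p(T) = (0.5500, 0.3000, 0.1500).
H(S|T) = Σ p(T) · H(S|T=·).
  T=a: p=0.5500, H(S|T=a) = 0.6429
  T=b: p=0.3000, H(S|T=b) = 0.9481
  T=c: p=0.1500, H(S|T=c) = 0.9968
Weighted sum = 0.788 bits.

0.788 bits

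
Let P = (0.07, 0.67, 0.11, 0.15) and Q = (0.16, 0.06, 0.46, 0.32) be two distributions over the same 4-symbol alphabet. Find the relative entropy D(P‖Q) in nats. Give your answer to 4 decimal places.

1.2878 nats

D(P‖Q) = Σ p·ln(p/q).
  0.07·ln(0.07/0.16) = -0.05787
  0.67·ln(0.67/0.06) = 1.61667
  0.11·ln(0.11/0.46) = -0.15738
  0.15·ln(0.15/0.32) = -0.11365
D(P‖Q) = 1.2878 nats.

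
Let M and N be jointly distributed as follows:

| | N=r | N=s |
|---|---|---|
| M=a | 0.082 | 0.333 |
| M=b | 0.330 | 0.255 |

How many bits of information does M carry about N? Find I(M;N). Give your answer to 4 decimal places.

0.1019 bits

Marginals: p(M) = (0.4150, 0.5850), p(N) = (0.4120, 0.5880).
I(M;N) = H(M) + H(N) − H(M,N).
H(M) = 0.9791, H(N) = 0.9775, H(M,N) = 1.8547.
I(M;N) = 0.9791 + 0.9775 − 1.8547 = 0.1019 bits.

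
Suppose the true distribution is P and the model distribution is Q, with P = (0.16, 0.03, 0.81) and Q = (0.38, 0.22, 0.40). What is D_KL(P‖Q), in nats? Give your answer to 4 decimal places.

D(P‖Q) = Σ p·ln(p/q).
  0.16·ln(0.16/0.38) = -0.13840
  0.03·ln(0.03/0.22) = -0.05977
  0.81·ln(0.81/0.40) = 0.57151
D(P‖Q) = 0.3733 nats.

0.3733 nats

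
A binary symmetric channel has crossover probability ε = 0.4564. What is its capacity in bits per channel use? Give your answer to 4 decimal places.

Binary symmetric channel: C = 1 − h₂(ε) where h₂ is the binary entropy function.
h₂(0.4564) = −0.4564·log₂0.4564 − 0.5436·log₂0.5436 = 0.9945.
C = 1 − 0.9945 = 0.0055 bits per channel use.

0.0055 bits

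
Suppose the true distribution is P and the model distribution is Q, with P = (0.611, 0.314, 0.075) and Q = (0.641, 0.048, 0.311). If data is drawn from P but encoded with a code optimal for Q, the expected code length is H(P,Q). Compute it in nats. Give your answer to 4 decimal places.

H(P,Q) = −Σ p·ln q.
  −0.611·ln(0.641) = 0.27173
  −0.314·ln(0.048) = 0.95348
  −0.075·ln(0.311) = 0.08760
H(P,Q) = 1.3128 nats.

1.3128 nats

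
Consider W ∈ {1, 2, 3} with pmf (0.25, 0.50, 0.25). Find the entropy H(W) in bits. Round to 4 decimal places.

1.5000 bits

H(W) = −Σ p·log₂ p.
  −(0.25)·log₂(0.25) = 0.50000
  −(0.50)·log₂(0.50) = 0.50000
  −(0.25)·log₂(0.25) = 0.50000
Sum: 0.50000 + 0.50000 + 0.50000 = 1.5000 bits.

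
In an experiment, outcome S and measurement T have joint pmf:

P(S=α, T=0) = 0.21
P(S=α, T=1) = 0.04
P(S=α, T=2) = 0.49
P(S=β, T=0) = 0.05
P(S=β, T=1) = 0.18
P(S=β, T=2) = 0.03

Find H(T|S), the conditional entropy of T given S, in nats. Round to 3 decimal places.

Marginals: p(S) = (0.7400, 0.2600), p(T) = (0.2600, 0.2200, 0.5200).
H(T|S) = Σ p(S) · H(T|S=·).
  S=α: p=0.7400, H(T|S=α) = 0.7881
  S=β: p=0.2600, H(T|S=β) = 0.8208
Weighted sum = 0.797 nats.

0.797 nats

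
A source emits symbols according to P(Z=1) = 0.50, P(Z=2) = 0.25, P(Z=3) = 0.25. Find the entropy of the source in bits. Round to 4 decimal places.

H(Z) = −Σ p·log₂ p.
  −(0.50)·log₂(0.50) = 0.50000
  −(0.25)·log₂(0.25) = 0.50000
  −(0.25)·log₂(0.25) = 0.50000
Sum: 0.50000 + 0.50000 + 0.50000 = 1.5000 bits.

1.5000 bits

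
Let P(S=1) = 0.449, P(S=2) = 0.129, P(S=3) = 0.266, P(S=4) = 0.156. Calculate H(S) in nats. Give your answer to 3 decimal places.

1.266 nats

H(S) = −Σ p·ln p.
  −(0.449)·ln(0.449) = 0.3595
  −(0.129)·ln(0.129) = 0.2642
  −(0.266)·ln(0.266) = 0.3523
  −(0.156)·ln(0.156) = 0.2898
Sum: 0.3595 + 0.2642 + 0.3523 + 0.2898 = 1.266 nats.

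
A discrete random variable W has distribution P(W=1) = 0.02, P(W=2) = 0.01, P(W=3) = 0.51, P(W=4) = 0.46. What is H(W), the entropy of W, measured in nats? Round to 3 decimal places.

0.825 nats

H(W) = −Σ p·ln p.
  −(0.02)·ln(0.02) = 0.0782
  −(0.01)·ln(0.01) = 0.0461
  −(0.51)·ln(0.51) = 0.3434
  −(0.46)·ln(0.46) = 0.3572
Sum: 0.0782 + 0.0461 + 0.3434 + 0.3572 = 0.825 nats.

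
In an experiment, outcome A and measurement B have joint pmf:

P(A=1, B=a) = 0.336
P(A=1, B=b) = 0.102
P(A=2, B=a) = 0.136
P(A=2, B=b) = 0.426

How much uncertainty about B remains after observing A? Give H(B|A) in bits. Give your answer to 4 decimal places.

0.7916 bits

Chain rule: H(B|A) = H(A,B) − H(A).
Marginals: p(A) = (0.4380, 0.5620), p(B) = (0.4720, 0.5280).
H(A,B) = 1.7805 bits; H(A) = 0.9889 bits.
H(B|A) = 1.7805 − 0.9889 = 0.7916 bits.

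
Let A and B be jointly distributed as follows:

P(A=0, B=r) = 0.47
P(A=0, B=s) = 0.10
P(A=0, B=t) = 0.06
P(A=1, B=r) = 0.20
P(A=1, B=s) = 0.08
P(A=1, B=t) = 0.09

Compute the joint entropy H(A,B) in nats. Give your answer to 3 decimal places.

H(A,B) = −Σ p(x,y)·ln p(x,y) over all 6 cells.
  cell (0,r): −0.47·ln0.47 = 0.3549
  cell (0,s): −0.10·ln0.10 = 0.2303
  cell (0,t): −0.06·ln0.06 = 0.1688
  cell (1,r): −0.20·ln0.20 = 0.3219
  cell (1,s): −0.08·ln0.08 = 0.2021
  cell (1,t): −0.09·ln0.09 = 0.2167
Sum = 1.495 nats.

1.495 nats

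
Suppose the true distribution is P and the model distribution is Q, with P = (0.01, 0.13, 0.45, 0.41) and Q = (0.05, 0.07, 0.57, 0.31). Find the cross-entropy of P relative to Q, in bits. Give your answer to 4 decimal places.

H(P,Q) = −Σ p·log₂ q.
  −0.01·log₂(0.05) = 0.04322
  −0.13·log₂(0.07) = 0.49875
  −0.45·log₂(0.57) = 0.36493
  −0.41·log₂(0.31) = 0.69276
H(P,Q) = 1.5997 bits.

1.5997 bits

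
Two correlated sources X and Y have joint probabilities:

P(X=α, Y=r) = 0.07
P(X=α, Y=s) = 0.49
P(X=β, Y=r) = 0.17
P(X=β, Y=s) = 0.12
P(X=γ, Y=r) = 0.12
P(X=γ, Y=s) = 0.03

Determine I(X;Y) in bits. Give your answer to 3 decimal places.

Marginals: p(X) = (0.5600, 0.2900, 0.1500), p(Y) = (0.3600, 0.6400).
I(X;Y) = H(X) + H(Y) − H(X,Y).
H(X) = 1.3969, H(Y) = 0.9427, H(X,Y) = 2.0933.
I(X;Y) = 1.3969 + 0.9427 − 2.0933 = 0.246 bits.

0.246 bits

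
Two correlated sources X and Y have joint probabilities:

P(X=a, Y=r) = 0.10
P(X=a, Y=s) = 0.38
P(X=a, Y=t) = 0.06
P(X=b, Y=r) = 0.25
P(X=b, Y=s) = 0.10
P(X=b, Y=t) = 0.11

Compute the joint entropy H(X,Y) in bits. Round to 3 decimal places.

2.289 bits

H(X,Y) = −Σ p(x,y)·log₂ p(x,y) over all 6 cells.
  cell (a,r): −0.10·log₂0.10 = 0.3322
  cell (a,s): −0.38·log₂0.38 = 0.5305
  cell (a,t): −0.06·log₂0.06 = 0.2435
  cell (b,r): −0.25·log₂0.25 = 0.5000
  cell (b,s): −0.10·log₂0.10 = 0.3322
  cell (b,t): −0.11·log₂0.11 = 0.3503
Sum = 2.289 bits.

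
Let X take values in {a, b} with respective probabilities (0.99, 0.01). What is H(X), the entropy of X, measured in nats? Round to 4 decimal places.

0.0560 nats

H(X) = −Σ p·ln p.
  −(0.99)·ln(0.99) = 0.00995
  −(0.01)·ln(0.01) = 0.04605
Sum: 0.00995 + 0.04605 = 0.0560 nats.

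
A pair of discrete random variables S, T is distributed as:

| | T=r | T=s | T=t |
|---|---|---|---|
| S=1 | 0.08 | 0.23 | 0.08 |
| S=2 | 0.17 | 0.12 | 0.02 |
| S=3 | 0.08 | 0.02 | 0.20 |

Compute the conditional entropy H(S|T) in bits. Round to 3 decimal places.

Chain rule: H(S|T) = H(S,T) − H(T).
Marginals: p(S) = (0.3900, 0.3100, 0.3000), p(T) = (0.3300, 0.3700, 0.3000).
H(S,T) = 2.8540 bits; H(T) = 1.5796 bits.
H(S|T) = 2.8540 − 1.5796 = 1.274 bits.

1.274 bits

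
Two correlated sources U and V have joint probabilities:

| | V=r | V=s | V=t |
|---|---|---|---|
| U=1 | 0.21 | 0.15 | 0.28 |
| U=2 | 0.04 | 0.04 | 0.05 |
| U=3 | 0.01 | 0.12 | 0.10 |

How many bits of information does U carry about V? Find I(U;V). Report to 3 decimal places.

Marginals: p(U) = (0.6400, 0.1300, 0.2300), p(V) = (0.2600, 0.3100, 0.4300).
I(U;V) = Σ p(x,y)·log₂[p(x,y)/(p(x)p(y))].
  (1,r): 0.21·log₂(1.2620) = 0.0705
  (1,s): 0.15·log₂(0.7560) = -0.0605
  (1,t): 0.28·log₂(1.0174) = 0.0070
  (2,r): 0.04·log₂(1.1834) = 0.0097
  (2,s): 0.04·log₂(0.9926) = -0.0004
  (2,t): 0.05·log₂(0.8945) = -0.0080
  (3,r): 0.01·log₂(0.1672) = -0.0258
  (3,s): 0.12·log₂(1.6830) = 0.0901
  (3,t): 0.10·log₂(1.0111) = 0.0016
Sum = 0.084 bits.

0.084 bits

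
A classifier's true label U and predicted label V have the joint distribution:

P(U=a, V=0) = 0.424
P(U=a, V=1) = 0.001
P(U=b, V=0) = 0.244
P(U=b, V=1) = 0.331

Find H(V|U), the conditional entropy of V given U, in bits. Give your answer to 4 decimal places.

Marginals: p(U) = (0.4250, 0.5750), p(V) = (0.6680, 0.3320).
H(V|U) = Σ p(U) · H(V|U=·).
  U=a: p=0.4250, H(V|U=a) = 0.0239
  U=b: p=0.5750, H(V|U=b) = 0.9834
Weighted sum = 0.5756 bits.

0.5756 bits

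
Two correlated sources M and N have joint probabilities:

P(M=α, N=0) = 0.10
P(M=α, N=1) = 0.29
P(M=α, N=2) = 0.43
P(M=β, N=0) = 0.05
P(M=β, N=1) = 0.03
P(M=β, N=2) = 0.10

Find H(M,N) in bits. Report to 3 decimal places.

H(M,N) = −Σ p(x,y)·log₂ p(x,y) over all 6 cells.
  cell (α,0): −0.10·log₂0.10 = 0.3322
  cell (α,1): −0.29·log₂0.29 = 0.5179
  cell (α,2): −0.43·log₂0.43 = 0.5236
  cell (β,0): −0.05·log₂0.05 = 0.2161
  cell (β,1): −0.03·log₂0.03 = 0.1518
  cell (β,2): −0.10·log₂0.10 = 0.3322
Sum = 2.074 bits.

2.074 bits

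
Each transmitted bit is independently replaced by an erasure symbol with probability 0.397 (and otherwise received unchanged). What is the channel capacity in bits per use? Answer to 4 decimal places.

Binary erasure channel: capacity C = 1 − ε.
C = 1 − 0.397 = 0.6030 bits per channel use.

0.6030 bits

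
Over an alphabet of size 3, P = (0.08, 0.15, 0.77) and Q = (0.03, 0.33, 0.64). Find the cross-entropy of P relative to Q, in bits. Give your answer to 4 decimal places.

1.1404 bits

H(P,Q) = −Σ p·log₂ q.
  −0.08·log₂(0.03) = 0.40471
  −0.15·log₂(0.33) = 0.23992
  −0.77·log₂(0.64) = 0.49577
H(P,Q) = 1.1404 bits.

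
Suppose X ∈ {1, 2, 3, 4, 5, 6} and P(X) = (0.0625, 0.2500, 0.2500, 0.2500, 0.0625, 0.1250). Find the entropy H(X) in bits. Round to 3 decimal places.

H(X) = −Σ p·log₂ p.
  −(0.0625)·log₂(0.0625) = 0.2500
  −(0.2500)·log₂(0.2500) = 0.5000
  −(0.2500)·log₂(0.2500) = 0.5000
  −(0.2500)·log₂(0.2500) = 0.5000
  −(0.0625)·log₂(0.0625) = 0.2500
  −(0.1250)·log₂(0.1250) = 0.3750
Sum: 0.2500 + 0.5000 + 0.5000 + 0.5000 + 0.2500 + 0.3750 = 2.375 bits.

2.375 bits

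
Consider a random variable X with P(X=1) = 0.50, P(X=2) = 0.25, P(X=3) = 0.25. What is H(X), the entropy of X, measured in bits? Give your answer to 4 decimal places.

1.5000 bits

H(X) = −Σ p·log₂ p.
  −(0.50)·log₂(0.50) = 0.50000
  −(0.25)·log₂(0.25) = 0.50000
  −(0.25)·log₂(0.25) = 0.50000
Sum: 0.50000 + 0.50000 + 0.50000 = 1.5000 bits.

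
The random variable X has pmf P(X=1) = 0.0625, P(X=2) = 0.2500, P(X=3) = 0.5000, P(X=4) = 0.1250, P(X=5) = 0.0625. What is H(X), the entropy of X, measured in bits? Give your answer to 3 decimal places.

H(X) = −Σ p·log₂ p.
  −(0.0625)·log₂(0.0625) = 0.2500
  −(0.2500)·log₂(0.2500) = 0.5000
  −(0.5000)·log₂(0.5000) = 0.5000
  −(0.1250)·log₂(0.1250) = 0.3750
  −(0.0625)·log₂(0.0625) = 0.2500
Sum: 0.2500 + 0.5000 + 0.5000 + 0.3750 + 0.2500 = 1.875 bits.

1.875 bits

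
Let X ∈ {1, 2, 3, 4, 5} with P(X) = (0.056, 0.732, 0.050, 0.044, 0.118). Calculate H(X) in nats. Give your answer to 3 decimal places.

H(X) = −Σ p·ln p.
  −(0.056)·ln(0.056) = 0.1614
  −(0.732)·ln(0.732) = 0.2284
  −(0.050)·ln(0.050) = 0.1498
  −(0.044)·ln(0.044) = 0.1374
  −(0.118)·ln(0.118) = 0.2522
Sum: 0.1614 + 0.2284 + 0.1498 + 0.1374 + 0.2522 = 0.929 nats.

0.929 nats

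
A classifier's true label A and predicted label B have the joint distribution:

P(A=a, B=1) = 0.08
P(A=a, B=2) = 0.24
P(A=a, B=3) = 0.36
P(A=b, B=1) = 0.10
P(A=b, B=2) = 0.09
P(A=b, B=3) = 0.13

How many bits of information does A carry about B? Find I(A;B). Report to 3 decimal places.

0.038 bits

Marginals: p(A) = (0.6800, 0.3200), p(B) = (0.1800, 0.3300, 0.4900).
I(A;B) = H(A) + H(B) − H(A,B).
H(A) = 0.9044, H(B) = 1.4774, H(A,B) = 2.3437.
I(A;B) = 0.9044 + 1.4774 − 2.3437 = 0.038 bits.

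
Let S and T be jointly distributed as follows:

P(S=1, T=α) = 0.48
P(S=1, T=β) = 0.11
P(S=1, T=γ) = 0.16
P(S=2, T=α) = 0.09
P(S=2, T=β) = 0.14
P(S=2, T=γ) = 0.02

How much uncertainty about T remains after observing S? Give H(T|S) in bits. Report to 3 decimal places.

1.293 bits

Marginals: p(S) = (0.7500, 0.2500), p(T) = (0.5700, 0.2500, 0.1800).
H(T|S) = Σ p(S) · H(T|S=·).
  S=1: p=0.7500, H(T|S=1) = 1.2937
  S=2: p=0.2500, H(T|S=2) = 1.2906
Weighted sum = 1.293 bits.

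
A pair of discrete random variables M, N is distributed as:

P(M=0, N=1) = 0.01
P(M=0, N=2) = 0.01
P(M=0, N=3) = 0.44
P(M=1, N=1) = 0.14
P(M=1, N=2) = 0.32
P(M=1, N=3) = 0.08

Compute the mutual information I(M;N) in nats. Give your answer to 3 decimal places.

0.385 nats

Marginals: p(M) = (0.4600, 0.5400), p(N) = (0.1500, 0.3300, 0.5200).
I(M;N) = H(M) + H(N) − H(M,N).
H(M) = 0.6899, H(N) = 0.9905, H(M,N) = 1.2953.
I(M;N) = 0.6899 + 0.9905 − 1.2953 = 0.385 nats.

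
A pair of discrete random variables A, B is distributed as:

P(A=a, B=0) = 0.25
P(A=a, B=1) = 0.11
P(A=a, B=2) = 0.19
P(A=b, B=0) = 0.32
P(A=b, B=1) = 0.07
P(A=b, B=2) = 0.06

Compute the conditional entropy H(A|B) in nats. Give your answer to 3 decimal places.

Marginals: p(A) = (0.5500, 0.4500), p(B) = (0.5700, 0.1800, 0.2500).
H(A|B) = Σ p(B) · H(A|B=·).
  B=0: p=0.5700, H(A|B=0) = 0.6856
  B=1: p=0.1800, H(A|B=1) = 0.6682
  B=2: p=0.2500, H(A|B=2) = 0.5511
Weighted sum = 0.649 nats.

0.649 nats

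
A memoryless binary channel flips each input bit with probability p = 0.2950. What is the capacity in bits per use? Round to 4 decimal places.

Binary symmetric channel: C = 1 − h₂(ε) where h₂ is the binary entropy function.
h₂(0.2950) = −0.2950·log₂0.2950 − 0.7050·log₂0.7050 = 0.8751.
C = 1 − 0.8751 = 0.1249 bits per channel use.

0.1249 bits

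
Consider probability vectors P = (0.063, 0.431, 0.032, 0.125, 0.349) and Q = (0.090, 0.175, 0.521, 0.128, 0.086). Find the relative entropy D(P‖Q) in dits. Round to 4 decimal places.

D(P‖Q) = Σ p·log₁₀(p/q).
  0.063·log₁₀(0.063/0.090) = -0.00976
  0.431·log₁₀(0.431/0.175) = 0.16871
  0.032·log₁₀(0.032/0.521) = -0.03877
  0.125·log₁₀(0.125/0.128) = -0.00129
  0.349·log₁₀(0.349/0.086) = 0.21231
D(P‖Q) = 0.3312 dits.

0.3312 dits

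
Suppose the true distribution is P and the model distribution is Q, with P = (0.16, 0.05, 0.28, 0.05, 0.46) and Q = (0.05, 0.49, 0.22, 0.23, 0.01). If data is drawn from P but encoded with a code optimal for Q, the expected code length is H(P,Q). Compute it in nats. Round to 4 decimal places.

3.1308 nats

H(P,Q) = −Σ p·ln q.
  −0.16·ln(0.05) = 0.47932
  −0.05·ln(0.49) = 0.03567
  −0.28·ln(0.22) = 0.42396
  −0.05·ln(0.23) = 0.07348
  −0.46·ln(0.01) = 2.11838
H(P,Q) = 3.1308 nats.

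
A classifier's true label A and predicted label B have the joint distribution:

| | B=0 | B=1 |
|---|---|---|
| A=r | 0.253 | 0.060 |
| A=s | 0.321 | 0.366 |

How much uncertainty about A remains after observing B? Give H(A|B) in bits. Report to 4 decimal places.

0.8180 bits

Chain rule: H(A|B) = H(A,B) − H(B).
Marginals: p(A) = (0.3130, 0.6870), p(B) = (0.5740, 0.4260).
H(A,B) = 1.8021 bits; H(B) = 0.9841 bits.
H(A|B) = 1.8021 − 0.9841 = 0.8180 bits.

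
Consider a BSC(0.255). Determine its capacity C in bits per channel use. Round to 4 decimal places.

0.1809 bits

Binary symmetric channel: C = 1 − h₂(ε) where h₂ is the binary entropy function.
h₂(0.255) = −0.255·log₂0.255 − 0.745·log₂0.745 = 0.8191.
C = 1 − 0.8191 = 0.1809 bits per channel use.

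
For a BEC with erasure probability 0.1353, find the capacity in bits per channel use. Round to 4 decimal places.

Binary erasure channel: capacity C = 1 − ε.
C = 1 − 0.1353 = 0.8647 bits per channel use.

0.8647 bits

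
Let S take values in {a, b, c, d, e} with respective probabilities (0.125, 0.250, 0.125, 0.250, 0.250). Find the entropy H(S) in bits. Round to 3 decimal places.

H(S) = −Σ p·log₂ p.
  −(0.125)·log₂(0.125) = 0.3750
  −(0.250)·log₂(0.250) = 0.5000
  −(0.125)·log₂(0.125) = 0.3750
  −(0.250)·log₂(0.250) = 0.5000
  −(0.250)·log₂(0.250) = 0.5000
Sum: 0.3750 + 0.5000 + 0.3750 + 0.5000 + 0.5000 = 2.250 bits.

2.250 bits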